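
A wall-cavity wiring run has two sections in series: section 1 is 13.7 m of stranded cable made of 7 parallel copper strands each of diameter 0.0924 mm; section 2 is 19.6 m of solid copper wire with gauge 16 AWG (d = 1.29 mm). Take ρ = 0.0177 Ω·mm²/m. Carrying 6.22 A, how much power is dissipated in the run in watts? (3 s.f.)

210 W

ρ = 0.0177 Ω·mm²/m = 1.77×10^-8 Ω·m
Section 1: A_strand = π(4.6200e-05)² = 6.706e-09 m²; R₁ = ρL/(N·A_s) = (1.77×10^-8)(13.7)/(7×6.706e-09) = 5.166 Ω
Section 2: A = π(1.29/2 mm)² = π(6.4500e-04 m)² = 1.307e-06 m²
R₂ = (1.77×10^-8)(19.6)/(1.307e-06) = 0.2654 Ω
R = R₁ + R₂ = 5.432 Ω
P = I²R = (6.22)² × 5.432 = 210 W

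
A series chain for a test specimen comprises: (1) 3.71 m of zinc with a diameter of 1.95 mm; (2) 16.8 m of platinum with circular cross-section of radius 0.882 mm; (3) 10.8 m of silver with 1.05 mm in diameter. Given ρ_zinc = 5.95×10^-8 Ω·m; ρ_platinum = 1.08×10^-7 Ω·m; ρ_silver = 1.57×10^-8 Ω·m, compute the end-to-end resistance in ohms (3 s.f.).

1.01 Ω

Seg 1: A = π(d/2)² = π(9.7500e-04 m)² = 2.986e-06 m²
R_1 = (5.95×10^-8)(3.71)/(2.986e-06) = 0.07391 Ω
Seg 2: A = πr² = π(8.8200e-04 m)² = 2.444e-06 m²
R_2 = (1.08×10^-7)(16.8)/(2.444e-06) = 0.7424 Ω
Seg 3: A = π(d/2)² = π(5.2500e-04 m)² = 8.659e-07 m²
R_3 = (1.57×10^-8)(10.8)/(8.659e-07) = 0.1958 Ω
R_total = R_1 + R_2 + R_3 = 1.01 Ω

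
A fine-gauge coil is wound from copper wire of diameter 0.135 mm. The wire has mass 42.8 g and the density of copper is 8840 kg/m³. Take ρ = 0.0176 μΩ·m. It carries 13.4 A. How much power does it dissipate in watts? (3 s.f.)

ρ = 0.0176 μΩ·m = 1.76×10^-8 Ω·m
A = π(d/2)² = π(6.7500e-05 m)² = 1.4314e-08 m²
L = m/(density·A) = 0.0428/(8840×1.4314e-08) = 338.2 m
R = ρL/A = (1.76×10^-8)(338.2)/(1.4314e-08) = 415.9 Ω
P = I²R = (13.4)² × 415.9 = 74700 W

74700 W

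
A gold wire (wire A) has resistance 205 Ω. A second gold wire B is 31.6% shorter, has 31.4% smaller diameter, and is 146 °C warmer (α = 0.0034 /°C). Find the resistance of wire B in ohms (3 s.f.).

R ∝ ρL/d² with ρ ∝ (1+αΔT), so R_B/R_A = (1 − 31.6/100) × (1 − 31.4/100)⁻² × (1 + 0.0034×146)
= 0.684 × 2.125 × 1.496 = 2.175
R_B = 2.175 × 205 = 446 Ω

446 Ω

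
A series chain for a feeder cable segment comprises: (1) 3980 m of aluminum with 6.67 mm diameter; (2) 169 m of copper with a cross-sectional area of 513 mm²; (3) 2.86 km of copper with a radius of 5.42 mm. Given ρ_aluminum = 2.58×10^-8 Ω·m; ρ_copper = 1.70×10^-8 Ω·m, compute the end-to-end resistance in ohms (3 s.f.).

3.47 Ω

Seg 1: A = π(d/2)² = π(3.3350e-03 m)² = 3.494e-05 m²
R_1 = (2.58×10^-8)(3980)/(3.494e-05) = 2.939 Ω
Seg 2: A = 513 mm² = 5.130e-04 m²
R_2 = (1.70×10^-8)(169)/(5.130e-04) = 0.0056 Ω
Seg 3: A = πr² = π(5.4200e-03 m)² = 9.229e-05 m²
R_3 = (1.70×10^-8)(2860)/(9.229e-05) = 0.5268 Ω
R_total = R_1 + R_2 + R_3 = 3.47 Ω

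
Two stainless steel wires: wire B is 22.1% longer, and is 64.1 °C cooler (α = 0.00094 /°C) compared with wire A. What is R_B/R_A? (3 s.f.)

R ∝ ρL/d² with ρ ∝ (1+αΔT), so R_B/R_A = (1 + 22.1/100) × (1 − 0.00094×64.1)
= 1.221 × 0.9397 = 1.15

1.15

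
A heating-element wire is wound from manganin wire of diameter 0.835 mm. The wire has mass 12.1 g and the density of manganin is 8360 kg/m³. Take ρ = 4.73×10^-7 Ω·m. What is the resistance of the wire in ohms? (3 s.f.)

A = π(d/2)² = π(4.1750e-04 m)² = 5.4760e-07 m²
L = m/(density·A) = 0.0121/(8360×5.4760e-07) = 2.643 m
R = ρL/A = (4.73×10^-7)(2.643)/(5.4760e-07) = 2.28 Ω

2.28 Ω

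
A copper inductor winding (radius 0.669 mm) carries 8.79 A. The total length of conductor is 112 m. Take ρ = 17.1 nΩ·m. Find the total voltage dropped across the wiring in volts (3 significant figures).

12.0 V

ρ = 17.1 nΩ·m = 1.71×10^-8 Ω·m
A = πr² = π(6.6900e-04 m)² = 1.406e-06 m²
R = ρL/A = (1.71×10^-8)(112)/(1.406e-06) = 1.362 Ω
V = IR = 8.79 × 1.362 = 12.0 V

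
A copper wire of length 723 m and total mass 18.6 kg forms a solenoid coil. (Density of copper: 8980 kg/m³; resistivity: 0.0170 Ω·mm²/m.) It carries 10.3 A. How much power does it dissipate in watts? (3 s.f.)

455 W

ρ = 0.0170 Ω·mm²/m = 1.70×10^-8 Ω·m
A = m/(density·L) = 18.6/(8980×723) = 2.8648e-06 m²
R = ρL/A = (1.70×10^-8)(723)/(2.8648e-06) = 4.29 Ω
P = I²R = (10.3)² × 4.29 = 455 W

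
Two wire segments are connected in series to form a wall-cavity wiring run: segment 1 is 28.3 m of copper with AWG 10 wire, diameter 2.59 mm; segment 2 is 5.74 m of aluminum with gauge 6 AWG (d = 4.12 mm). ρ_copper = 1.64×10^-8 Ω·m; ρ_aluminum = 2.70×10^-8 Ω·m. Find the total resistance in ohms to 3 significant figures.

Segment 1: A = π(2.59/2 mm)² = π(1.2950e-03 m)² = 5.269e-06 m²
R₁ = ρL/A = (1.64×10^-8)(28.3)/(5.269e-06) = 0.08809 Ω
Segment 2: A = π(4.12/2 mm)² = π(2.0600e-03 m)² = 1.333e-05 m²
R₂ = (2.70×10^-8)(5.74)/(1.333e-05) = 0.01162 Ω
R = R₁ + R₂ = 0.0997 Ω

0.0997 Ω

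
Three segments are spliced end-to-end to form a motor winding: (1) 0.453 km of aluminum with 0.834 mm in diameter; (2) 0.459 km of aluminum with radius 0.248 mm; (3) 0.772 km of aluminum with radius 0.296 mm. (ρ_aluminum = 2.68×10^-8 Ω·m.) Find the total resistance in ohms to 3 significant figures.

Seg 1: A = π(d/2)² = π(4.1700e-04 m)² = 5.463e-07 m²
R_1 = (2.68×10^-8)(453)/(5.463e-07) = 22.22 Ω
Seg 2: A = πr² = π(2.4800e-04 m)² = 1.932e-07 m²
R_2 = (2.68×10^-8)(459)/(1.932e-07) = 63.66 Ω
Seg 3: A = πr² = π(2.9600e-04 m)² = 2.753e-07 m²
R_3 = (2.68×10^-8)(772)/(2.753e-07) = 75.17 Ω
R_total = R_1 + R_2 + R_3 = 161 Ω

161 Ω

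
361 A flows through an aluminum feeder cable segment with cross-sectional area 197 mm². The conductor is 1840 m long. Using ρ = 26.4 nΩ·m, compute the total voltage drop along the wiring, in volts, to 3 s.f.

ρ = 26.4 nΩ·m = 2.64×10^-8 Ω·m
A = 197 mm² = 1.970e-04 m²
R = ρL/A = (2.64×10^-8)(1840)/(1.970e-04) = 0.2466 Ω
V = IR = 361 × 0.2466 = 89.0 V

89.0 V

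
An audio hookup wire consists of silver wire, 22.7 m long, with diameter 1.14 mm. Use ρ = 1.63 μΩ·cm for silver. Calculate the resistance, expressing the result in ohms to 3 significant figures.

ρ = 1.63 μΩ·cm = 1.63×10^-8 Ω·m
A = π(d/2)² = π(5.7000e-04 m)² = 1.021e-06 m²
R = ρL/A = (1.63×10^-8)(22.7 m)/(1.021e-06 m²) = 0.363 Ω

0.363 Ω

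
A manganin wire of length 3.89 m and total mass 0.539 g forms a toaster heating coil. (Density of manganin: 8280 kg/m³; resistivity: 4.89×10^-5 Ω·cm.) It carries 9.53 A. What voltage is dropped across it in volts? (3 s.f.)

ρ = 4.89×10^-5 Ω·cm = 4.89×10^-7 Ω·m
A = m/(density·L) = 5.390×10^-4/(8280×3.89) = 1.6734e-08 m²
R = ρL/A = (4.89×10^-7)(3.89)/(1.6734e-08) = 113.7 Ω
V = IR = 9.53 × 113.7 = 1080 V

1080 V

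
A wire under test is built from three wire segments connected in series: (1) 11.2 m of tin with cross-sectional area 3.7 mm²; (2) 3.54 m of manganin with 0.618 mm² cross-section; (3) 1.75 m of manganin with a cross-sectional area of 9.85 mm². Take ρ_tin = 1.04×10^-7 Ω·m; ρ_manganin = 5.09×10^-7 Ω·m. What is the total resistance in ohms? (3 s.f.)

Seg 1: A = 3.7 mm² = 3.700e-06 m²
R_1 = (1.04×10^-7)(11.2)/(3.700e-06) = 0.3148 Ω
Seg 2: A = 0.618 mm² = 6.180e-07 m²
R_2 = (5.09×10^-7)(3.54)/(6.180e-07) = 2.916 Ω
Seg 3: A = 9.85 mm² = 9.850e-06 m²
R_3 = (5.09×10^-7)(1.75)/(9.850e-06) = 0.09043 Ω
R_total = R_1 + R_2 + R_3 = 3.32 Ω

3.32 Ω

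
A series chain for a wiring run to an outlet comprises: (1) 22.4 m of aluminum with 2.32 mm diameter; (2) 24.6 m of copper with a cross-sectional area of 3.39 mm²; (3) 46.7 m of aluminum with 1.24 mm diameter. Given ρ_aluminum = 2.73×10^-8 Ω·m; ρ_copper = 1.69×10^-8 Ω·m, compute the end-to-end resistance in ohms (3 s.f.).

1.32 Ω

Seg 1: A = π(d/2)² = π(1.1600e-03 m)² = 4.227e-06 m²
R_1 = (2.73×10^-8)(22.4)/(4.227e-06) = 0.1447 Ω
Seg 2: A = 3.39 mm² = 3.390e-06 m²
R_2 = (1.69×10^-8)(24.6)/(3.390e-06) = 0.1226 Ω
Seg 3: A = π(d/2)² = π(6.2000e-04 m)² = 1.208e-06 m²
R_3 = (2.73×10^-8)(46.7)/(1.208e-06) = 1.056 Ω
R_total = R_1 + R_2 + R_3 = 1.32 Ω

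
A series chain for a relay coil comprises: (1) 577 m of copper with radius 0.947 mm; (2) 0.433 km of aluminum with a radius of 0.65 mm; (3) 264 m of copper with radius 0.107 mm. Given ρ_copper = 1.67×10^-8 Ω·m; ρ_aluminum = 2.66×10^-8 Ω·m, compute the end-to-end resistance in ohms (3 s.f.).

Seg 1: A = πr² = π(9.4700e-04 m)² = 2.817e-06 m²
R_1 = (1.67×10^-8)(577)/(2.817e-06) = 3.42 Ω
Seg 2: A = πr² = π(6.5000e-04 m)² = 1.327e-06 m²
R_2 = (2.66×10^-8)(433)/(1.327e-06) = 8.677 Ω
Seg 3: A = πr² = π(1.0700e-04 m)² = 3.597e-08 m²
R_3 = (1.67×10^-8)(264)/(3.597e-08) = 122.6 Ω
R_total = R_1 + R_2 + R_3 = 135 Ω

135 Ω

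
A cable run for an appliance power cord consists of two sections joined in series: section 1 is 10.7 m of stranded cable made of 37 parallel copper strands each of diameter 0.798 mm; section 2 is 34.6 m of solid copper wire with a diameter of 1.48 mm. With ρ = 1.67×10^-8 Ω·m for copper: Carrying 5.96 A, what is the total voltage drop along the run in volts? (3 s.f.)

Section 1: A_strand = π(3.9900e-04)² = 5.001e-07 m²; R₁ = ρL/(N·A_s) = (1.67×10^-8)(10.7)/(37×5.001e-07) = 0.009656 Ω
Section 2: A = π(d/2)² = π(7.4000e-04 m)² = 1.720e-06 m²
R₂ = (1.67×10^-8)(34.6)/(1.720e-06) = 0.3359 Ω
R = R₁ + R₂ = 0.3455 Ω
V = IR = 5.96 × 0.3455 = 2.06 V

2.06 V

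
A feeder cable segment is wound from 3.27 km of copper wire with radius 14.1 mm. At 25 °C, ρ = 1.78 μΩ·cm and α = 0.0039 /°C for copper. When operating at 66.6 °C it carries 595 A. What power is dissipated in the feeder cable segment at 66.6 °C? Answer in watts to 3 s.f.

ρ = 1.78 μΩ·cm = 1.78×10^-8 Ω·m
A = πr² = π(1.4100e-02 m)² = 6.246e-04 m²
R₍25₎ = ρL/A = (1.78×10^-8)(3270)/(6.246e-04) = 0.09319 Ω
R₍66.6₎ = R₍25₎(1 + αΔT) = 0.09319 × (1 + 0.0039×41.6) = 0.1083 Ω
P = I²R = (595)² × 0.1083 = 38300 W

38300 W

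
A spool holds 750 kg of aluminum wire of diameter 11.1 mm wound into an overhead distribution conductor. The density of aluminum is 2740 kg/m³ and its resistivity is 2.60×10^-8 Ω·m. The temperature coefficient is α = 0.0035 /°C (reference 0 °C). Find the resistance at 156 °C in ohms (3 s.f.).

A = π(d/2)² = π(5.5500e-03 m)² = 9.6769e-05 m²
L = m/(density·A) = 750/(2740×9.6769e-05) = 2829 m
R = ρL/A = (2.60×10^-8)(2829)/(9.6769e-05) = 0.76 Ω
R(156 °C) = 0.76 × (1 + 0.0035×156) = 1.17 Ω

1.17 Ω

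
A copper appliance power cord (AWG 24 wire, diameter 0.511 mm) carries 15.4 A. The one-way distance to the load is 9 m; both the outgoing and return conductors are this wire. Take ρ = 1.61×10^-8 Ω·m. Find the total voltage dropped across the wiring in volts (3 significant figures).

21.8 V

A = π(0.511/2 mm)² = π(2.5550e-04 m)² = 2.051e-07 m²
Total conductor length (both ways) L = 2 × 9 = 18 m
R = ρL/A = (1.61×10^-8)(18)/(2.051e-07) = 1.413 Ω
V = IR = 15.4 × 1.413 = 21.8 V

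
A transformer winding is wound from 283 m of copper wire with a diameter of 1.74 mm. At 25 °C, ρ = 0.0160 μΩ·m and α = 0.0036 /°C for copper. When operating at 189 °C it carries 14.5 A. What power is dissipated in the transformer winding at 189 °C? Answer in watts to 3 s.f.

637 W

ρ = 0.0160 μΩ·m = 1.60×10^-8 Ω·m
A = π(d/2)² = π(8.7000e-04 m)² = 2.378e-06 m²
R₍25₎ = ρL/A = (1.60×10^-8)(283)/(2.378e-06) = 1.904 Ω
R₍189₎ = R₍25₎(1 + αΔT) = 1.904 × (1 + 0.0036×164) = 3.028 Ω
P = I²R = (14.5)² × 3.028 = 637 W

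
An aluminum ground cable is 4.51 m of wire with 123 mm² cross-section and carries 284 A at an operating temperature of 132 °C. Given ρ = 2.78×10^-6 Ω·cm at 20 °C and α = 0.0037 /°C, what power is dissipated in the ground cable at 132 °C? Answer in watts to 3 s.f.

ρ = 2.78×10^-6 Ω·cm = 2.78×10^-8 Ω·m
A = 123 mm² = 1.230e-04 m²
R₍20₎ = ρL/A = (2.78×10^-8)(4.51)/(1.230e-04) = 0.001019 Ω
R₍132₎ = R₍20₎(1 + αΔT) = 0.001019 × (1 + 0.0037×112) = 0.001442 Ω
P = I²R = (284)² × 0.001442 = 116 W

116 W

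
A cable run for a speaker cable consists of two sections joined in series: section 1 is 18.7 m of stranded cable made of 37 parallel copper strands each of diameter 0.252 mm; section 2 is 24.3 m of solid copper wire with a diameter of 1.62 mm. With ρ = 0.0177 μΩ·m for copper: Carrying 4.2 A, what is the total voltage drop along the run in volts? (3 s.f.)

ρ = 0.0177 μΩ·m = 1.77×10^-8 Ω·m
Section 1: A_strand = π(1.2600e-04)² = 4.988e-08 m²; R₁ = ρL/(N·A_s) = (1.77×10^-8)(18.7)/(37×4.988e-08) = 0.1794 Ω
Section 2: A = π(d/2)² = π(8.1000e-04 m)² = 2.061e-06 m²
R₂ = (1.77×10^-8)(24.3)/(2.061e-06) = 0.2087 Ω
R = R₁ + R₂ = 0.388 Ω
V = IR = 4.2 × 0.388 = 1.63 V

1.63 V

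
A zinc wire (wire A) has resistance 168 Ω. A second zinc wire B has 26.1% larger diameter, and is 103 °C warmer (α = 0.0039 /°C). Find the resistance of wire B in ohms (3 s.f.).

148 Ω

R ∝ ρL/d² with ρ ∝ (1+αΔT), so R_B/R_A = (1 + 26.1/100)⁻² × (1 + 0.0039×103)
= 0.6289 × 1.402 = 0.8815
R_B = 0.8815 × 168 = 148 Ω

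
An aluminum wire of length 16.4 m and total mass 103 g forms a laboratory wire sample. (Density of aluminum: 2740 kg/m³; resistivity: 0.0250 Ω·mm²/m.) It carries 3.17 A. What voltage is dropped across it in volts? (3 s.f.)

0.567 V

ρ = 0.0250 Ω·mm²/m = 2.50×10^-8 Ω·m
A = m/(density·L) = 0.103/(2740×16.4) = 2.2921e-06 m²
R = ρL/A = (2.50×10^-8)(16.4)/(2.2921e-06) = 0.1789 Ω
V = IR = 3.17 × 0.1789 = 0.567 V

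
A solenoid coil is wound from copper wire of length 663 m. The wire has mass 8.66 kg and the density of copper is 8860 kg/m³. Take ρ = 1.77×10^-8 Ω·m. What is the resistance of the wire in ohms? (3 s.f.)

A = m/(density·L) = 8.66/(8860×663) = 1.4742e-06 m²
R = ρL/A = (1.77×10^-8)(663)/(1.4742e-06) = 7.96 Ω

7.96 Ω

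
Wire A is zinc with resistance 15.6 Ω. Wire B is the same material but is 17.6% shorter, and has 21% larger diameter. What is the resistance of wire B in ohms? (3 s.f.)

R ∝ L/d², so R_B/R_A = (1 − 17.6/100) × (1 + 21/100)⁻²
= 0.824 × 0.683 = 0.5628
R_B = 0.5628 × 15.6 = 8.78 Ω

8.78 Ω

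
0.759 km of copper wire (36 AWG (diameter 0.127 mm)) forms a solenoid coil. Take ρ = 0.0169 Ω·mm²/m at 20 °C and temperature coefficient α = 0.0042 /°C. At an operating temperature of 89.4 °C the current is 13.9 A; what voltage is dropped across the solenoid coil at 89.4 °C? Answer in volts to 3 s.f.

ρ = 0.0169 Ω·mm²/m = 1.69×10^-8 Ω·m
A = π(0.127/2 mm)² = π(6.3500e-05 m)² = 1.267e-08 m²
R₍20₎ = ρL/A = (1.69×10^-8)(759)/(1.267e-08) = 1013 Ω
R₍89.4₎ = R₍20₎(1 + αΔT) = 1013 × (1 + 0.0042×69.4) = 1308 Ω
V = IR = 13.9 × 1308 = 18200 V

18200 V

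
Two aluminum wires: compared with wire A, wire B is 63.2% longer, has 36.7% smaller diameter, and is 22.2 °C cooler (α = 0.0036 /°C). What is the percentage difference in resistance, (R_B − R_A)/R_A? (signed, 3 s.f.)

275%

R ∝ ρL/d² with ρ ∝ (1+αΔT), so R_B/R_A = (1 + 63.2/100) × (1 − 36.7/100)⁻² × (1 − 0.0036×22.2)
= 1.632 × 2.496 × 0.9201 = 3.748
(R_B − R_A)/R_A = 3.748 − 1 = 275%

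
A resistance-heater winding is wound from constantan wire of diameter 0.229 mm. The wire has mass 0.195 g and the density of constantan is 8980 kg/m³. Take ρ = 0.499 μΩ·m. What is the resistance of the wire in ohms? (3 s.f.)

6.39 Ω

ρ = 0.499 μΩ·m = 4.99×10^-7 Ω·m
A = π(d/2)² = π(1.1450e-04 m)² = 4.1187e-08 m²
L = m/(density·A) = 1.950×10^-4/(8980×4.1187e-08) = 0.5272 m
R = ρL/A = (4.99×10^-7)(0.5272)/(4.1187e-08) = 6.39 Ω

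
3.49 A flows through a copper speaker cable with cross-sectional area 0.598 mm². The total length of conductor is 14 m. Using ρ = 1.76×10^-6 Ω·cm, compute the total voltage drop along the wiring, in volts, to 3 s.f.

ρ = 1.76×10^-6 Ω·cm = 1.76×10^-8 Ω·m
A = 0.598 mm² = 5.980e-07 m²
R = ρL/A = (1.76×10^-8)(14)/(5.980e-07) = 0.412 Ω
V = IR = 3.49 × 0.412 = 1.44 V

1.44 V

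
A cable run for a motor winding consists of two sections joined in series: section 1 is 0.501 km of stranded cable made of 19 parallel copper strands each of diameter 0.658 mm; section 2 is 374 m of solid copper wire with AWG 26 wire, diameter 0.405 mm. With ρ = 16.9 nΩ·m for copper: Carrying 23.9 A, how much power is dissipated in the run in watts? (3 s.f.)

28800 W

ρ = 16.9 nΩ·m = 1.69×10^-8 Ω·m
Section 1: A_strand = π(3.2900e-04)² = 3.400e-07 m²; R₁ = ρL/(N·A_s) = (1.69×10^-8)(501)/(19×3.400e-07) = 1.31 Ω
Section 2: A = π(0.405/2 mm)² = π(2.0250e-04 m)² = 1.288e-07 m²
R₂ = (1.69×10^-8)(374)/(1.288e-07) = 49.06 Ω
R = R₁ + R₂ = 50.37 Ω
P = I²R = (23.9)² × 50.37 = 28800 W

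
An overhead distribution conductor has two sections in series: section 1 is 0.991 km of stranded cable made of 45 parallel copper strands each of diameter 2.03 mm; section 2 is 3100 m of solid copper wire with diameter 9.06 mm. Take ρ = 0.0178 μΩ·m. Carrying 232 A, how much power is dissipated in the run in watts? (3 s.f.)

52600 W

ρ = 0.0178 μΩ·m = 1.78×10^-8 Ω·m
Section 1: A_strand = π(1.0150e-03)² = 3.237e-06 m²; R₁ = ρL/(N·A_s) = (1.78×10^-8)(991)/(45×3.237e-06) = 0.1211 Ω
Section 2: A = π(d/2)² = π(4.5300e-03 m)² = 6.447e-05 m²
R₂ = (1.78×10^-8)(3100)/(6.447e-05) = 0.8559 Ω
R = R₁ + R₂ = 0.977 Ω
P = I²R = (232)² × 0.977 = 52600 W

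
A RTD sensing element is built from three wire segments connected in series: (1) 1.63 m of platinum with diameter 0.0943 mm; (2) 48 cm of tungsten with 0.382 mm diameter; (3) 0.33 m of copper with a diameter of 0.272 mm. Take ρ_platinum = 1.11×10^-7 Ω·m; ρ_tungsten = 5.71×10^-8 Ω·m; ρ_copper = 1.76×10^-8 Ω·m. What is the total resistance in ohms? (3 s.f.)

Seg 1: A = π(d/2)² = π(4.7150e-05 m)² = 6.984e-09 m²
R_1 = (1.11×10^-7)(1.63)/(6.984e-09) = 25.91 Ω
Seg 2: A = π(d/2)² = π(1.9100e-04 m)² = 1.146e-07 m²
R_2 = (5.71×10^-8)(0.48)/(1.146e-07) = 0.2391 Ω
Seg 3: A = π(d/2)² = π(1.3600e-04 m)² = 5.811e-08 m²
R_3 = (1.76×10^-8)(0.33)/(5.811e-08) = 0.09995 Ω
R_total = R_1 + R_2 + R_3 = 26.2 Ω

26.2 Ω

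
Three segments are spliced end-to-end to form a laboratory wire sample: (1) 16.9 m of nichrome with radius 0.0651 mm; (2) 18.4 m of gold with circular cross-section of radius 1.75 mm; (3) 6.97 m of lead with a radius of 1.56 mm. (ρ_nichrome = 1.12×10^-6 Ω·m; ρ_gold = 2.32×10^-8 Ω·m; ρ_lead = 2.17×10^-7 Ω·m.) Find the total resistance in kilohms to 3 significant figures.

Seg 1: A = πr² = π(6.5100e-05 m)² = 1.331e-08 m²
R_1 = (1.12×10^-6)(16.9)/(1.331e-08) = 1422 Ω
Seg 2: A = πr² = π(1.7500e-03 m)² = 9.621e-06 m²
R_2 = (2.32×10^-8)(18.4)/(9.621e-06) = 0.04437 Ω
Seg 3: A = πr² = π(1.5600e-03 m)² = 7.645e-06 m²
R_3 = (2.17×10^-7)(6.97)/(7.645e-06) = 0.1978 Ω
R_total = R_1 + R_2 + R_3 = 1.42 kΩ

1.42 kΩ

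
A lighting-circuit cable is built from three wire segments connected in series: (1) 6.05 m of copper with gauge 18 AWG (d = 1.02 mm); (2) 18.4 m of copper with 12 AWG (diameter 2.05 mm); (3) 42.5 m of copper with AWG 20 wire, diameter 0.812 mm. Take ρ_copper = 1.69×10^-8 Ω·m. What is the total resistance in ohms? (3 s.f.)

1.61 Ω

Seg 1: A = π(1.02/2 mm)² = π(5.1000e-04 m)² = 8.171e-07 m²
R_1 = (1.69×10^-8)(6.05)/(8.171e-07) = 0.1251 Ω
Seg 2: A = π(2.05/2 mm)² = π(1.0250e-03 m)² = 3.301e-06 m²
R_2 = (1.69×10^-8)(18.4)/(3.301e-06) = 0.09421 Ω
Seg 3: A = π(0.812/2 mm)² = π(4.0600e-04 m)² = 5.178e-07 m²
R_3 = (1.69×10^-8)(42.5)/(5.178e-07) = 1.387 Ω
R_total = R_1 + R_2 + R_3 = 1.61 Ω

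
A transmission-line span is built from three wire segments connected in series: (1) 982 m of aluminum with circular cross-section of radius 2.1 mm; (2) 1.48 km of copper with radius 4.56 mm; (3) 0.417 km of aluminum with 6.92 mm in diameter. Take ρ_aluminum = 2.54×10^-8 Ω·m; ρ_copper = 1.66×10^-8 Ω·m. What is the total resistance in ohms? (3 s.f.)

2.46 Ω

Seg 1: A = πr² = π(2.1000e-03 m)² = 1.385e-05 m²
R_1 = (2.54×10^-8)(982)/(1.385e-05) = 1.8 Ω
Seg 2: A = πr² = π(4.5600e-03 m)² = 6.533e-05 m²
R_2 = (1.66×10^-8)(1480)/(6.533e-05) = 0.3761 Ω
Seg 3: A = π(d/2)² = π(3.4600e-03 m)² = 3.761e-05 m²
R_3 = (2.54×10^-8)(417)/(3.761e-05) = 0.2816 Ω
R_total = R_1 + R_2 + R_3 = 2.46 Ω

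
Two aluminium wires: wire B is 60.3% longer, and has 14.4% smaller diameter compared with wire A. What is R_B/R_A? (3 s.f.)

R ∝ L/d², so R_B/R_A = (1 + 60.3/100) × (1 − 14.4/100)⁻²
= 1.603 × 1.365 = 2.19

2.19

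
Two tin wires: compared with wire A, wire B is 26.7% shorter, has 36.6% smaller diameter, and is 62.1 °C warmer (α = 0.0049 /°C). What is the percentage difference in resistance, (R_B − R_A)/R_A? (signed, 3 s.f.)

R ∝ ρL/d² with ρ ∝ (1+αΔT), so R_B/R_A = (1 − 26.7/100) × (1 − 36.6/100)⁻² × (1 + 0.0049×62.1)
= 0.733 × 2.488 × 1.304 = 2.378
(R_B − R_A)/R_A = 2.378 − 1 = 138%

138%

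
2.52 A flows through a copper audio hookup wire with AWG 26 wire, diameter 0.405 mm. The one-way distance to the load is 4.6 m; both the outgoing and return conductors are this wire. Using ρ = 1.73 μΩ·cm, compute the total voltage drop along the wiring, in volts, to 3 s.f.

ρ = 1.73 μΩ·cm = 1.73×10^-8 Ω·m
A = π(0.405/2 mm)² = π(2.0250e-04 m)² = 1.288e-07 m²
Total conductor length (both ways) L = 2 × 4.6 = 9.2 m
R = ρL/A = (1.73×10^-8)(9.2)/(1.288e-07) = 1.235 Ω
V = IR = 2.52 × 1.235 = 3.11 V

3.11 V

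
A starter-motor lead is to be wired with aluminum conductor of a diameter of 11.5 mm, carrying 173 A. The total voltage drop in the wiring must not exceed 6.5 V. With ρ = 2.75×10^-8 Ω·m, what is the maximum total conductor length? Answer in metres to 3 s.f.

A = π(d/2)² = π(5.7500e-03 m)² = 1.039e-04 m²
L_max = V_max·A/(1·ρI) = (6.5)(1.039e-04)/(2.75×10^-8×173) = 142 m

142 m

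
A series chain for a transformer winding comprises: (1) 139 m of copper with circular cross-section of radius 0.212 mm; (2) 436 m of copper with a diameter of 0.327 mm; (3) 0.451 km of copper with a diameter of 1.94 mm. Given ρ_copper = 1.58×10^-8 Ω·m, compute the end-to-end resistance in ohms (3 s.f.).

Seg 1: A = πr² = π(2.1200e-04 m)² = 1.412e-07 m²
R_1 = (1.58×10^-8)(139)/(1.412e-07) = 15.55 Ω
Seg 2: A = π(d/2)² = π(1.6350e-04 m)² = 8.398e-08 m²
R_2 = (1.58×10^-8)(436)/(8.398e-08) = 82.03 Ω
Seg 3: A = π(d/2)² = π(9.7000e-04 m)² = 2.956e-06 m²
R_3 = (1.58×10^-8)(451)/(2.956e-06) = 2.411 Ω
R_total = R_1 + R_2 + R_3 = 100 Ω

100 Ω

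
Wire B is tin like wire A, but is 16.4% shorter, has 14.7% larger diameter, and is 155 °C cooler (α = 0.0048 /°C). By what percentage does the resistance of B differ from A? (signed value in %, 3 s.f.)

R ∝ ρL/d² with ρ ∝ (1+αΔT), so R_B/R_A = (1 − 16.4/100) × (1 + 14.7/100)⁻² × (1 − 0.0048×155)
= 0.836 × 0.7601 × 0.256 = 0.1627
(R_B − R_A)/R_A = 0.1627 − 1 = -83.7%

-83.7%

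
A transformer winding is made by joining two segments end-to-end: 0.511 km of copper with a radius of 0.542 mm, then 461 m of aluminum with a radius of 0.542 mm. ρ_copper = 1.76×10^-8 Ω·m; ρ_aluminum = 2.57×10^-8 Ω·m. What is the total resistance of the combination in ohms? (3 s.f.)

22.6 Ω

Segment 1: A = πr² = π(5.4200e-04 m)² = 9.229e-07 m²
R₁ = ρL/A = (1.76×10^-8)(511)/(9.229e-07) = 9.745 Ω
R₂ = (2.57×10^-8)(461)/(9.229e-07) = 12.84 Ω
R = R₁ + R₂ = 22.6 Ω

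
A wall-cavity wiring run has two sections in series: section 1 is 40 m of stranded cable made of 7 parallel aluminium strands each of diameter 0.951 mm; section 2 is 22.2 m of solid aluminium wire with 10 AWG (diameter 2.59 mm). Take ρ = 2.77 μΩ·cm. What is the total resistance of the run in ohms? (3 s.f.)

0.340 Ω

ρ = 2.77 μΩ·cm = 2.77×10^-8 Ω·m
Section 1: A_strand = π(4.7550e-04)² = 7.103e-07 m²; R₁ = ρL/(N·A_s) = (2.77×10^-8)(40)/(7×7.103e-07) = 0.2228 Ω
Section 2: A = π(2.59/2 mm)² = π(1.2950e-03 m)² = 5.269e-06 m²
R₂ = (2.77×10^-8)(22.2)/(5.269e-06) = 0.1167 Ω
R = R₁ + R₂ = 0.340 Ω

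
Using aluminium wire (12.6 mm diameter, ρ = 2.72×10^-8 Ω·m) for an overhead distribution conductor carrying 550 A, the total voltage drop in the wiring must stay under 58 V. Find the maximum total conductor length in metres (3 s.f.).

A = π(d/2)² = π(6.3000e-03 m)² = 1.247e-04 m²
L_max = V_max·A/(1·ρI) = (58)(1.247e-04)/(2.72×10^-8×550) = 483 m

483 m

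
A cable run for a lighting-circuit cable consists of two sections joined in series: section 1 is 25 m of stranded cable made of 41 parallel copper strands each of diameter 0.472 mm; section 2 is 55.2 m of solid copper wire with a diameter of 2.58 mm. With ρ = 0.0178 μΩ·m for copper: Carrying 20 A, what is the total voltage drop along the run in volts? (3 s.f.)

ρ = 0.0178 μΩ·m = 1.78×10^-8 Ω·m
Section 1: A_strand = π(2.3600e-04)² = 1.750e-07 m²; R₁ = ρL/(N·A_s) = (1.78×10^-8)(25)/(41×1.750e-07) = 0.06203 Ω
Section 2: A = π(d/2)² = π(1.2900e-03 m)² = 5.228e-06 m²
R₂ = (1.78×10^-8)(55.2)/(5.228e-06) = 0.1879 Ω
R = R₁ + R₂ = 0.25 Ω
V = IR = 20 × 0.25 = 5.00 V

5.00 V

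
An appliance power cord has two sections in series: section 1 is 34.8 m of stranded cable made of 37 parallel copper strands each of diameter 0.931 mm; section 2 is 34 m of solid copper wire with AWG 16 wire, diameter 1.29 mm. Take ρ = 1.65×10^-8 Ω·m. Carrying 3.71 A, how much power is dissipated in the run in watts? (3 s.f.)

Section 1: A_strand = π(4.6550e-04)² = 6.808e-07 m²; R₁ = ρL/(N·A_s) = (1.65×10^-8)(34.8)/(37×6.808e-07) = 0.0228 Ω
Section 2: A = π(1.29/2 mm)² = π(6.4500e-04 m)² = 1.307e-06 m²
R₂ = (1.65×10^-8)(34)/(1.307e-06) = 0.4292 Ω
R = R₁ + R₂ = 0.452 Ω
P = I²R = (3.71)² × 0.452 = 6.22 W

6.22 W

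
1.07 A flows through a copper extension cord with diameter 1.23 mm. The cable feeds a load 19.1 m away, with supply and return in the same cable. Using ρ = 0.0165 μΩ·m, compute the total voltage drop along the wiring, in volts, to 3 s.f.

0.568 V

ρ = 0.0165 μΩ·m = 1.65×10^-8 Ω·m
A = π(d/2)² = π(6.1500e-04 m)² = 1.188e-06 m²
Total conductor length (both ways) L = 2 × 19.1 = 38.2 m
R = ρL/A = (1.65×10^-8)(38.2)/(1.188e-06) = 0.5305 Ω
V = IR = 1.07 × 0.5305 = 0.568 V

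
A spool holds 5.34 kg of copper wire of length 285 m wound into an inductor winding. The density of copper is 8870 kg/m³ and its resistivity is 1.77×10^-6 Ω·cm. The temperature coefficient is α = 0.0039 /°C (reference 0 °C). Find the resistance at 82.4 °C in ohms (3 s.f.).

ρ = 1.77×10^-6 Ω·cm = 1.77×10^-8 Ω·m
A = m/(density·L) = 5.34/(8870×285) = 2.1124e-06 m²
R = ρL/A = (1.77×10^-8)(285)/(2.1124e-06) = 2.388 Ω
R(82.4 °C) = 2.388 × (1 + 0.0039×82.4) = 3.16 Ω

3.16 Ω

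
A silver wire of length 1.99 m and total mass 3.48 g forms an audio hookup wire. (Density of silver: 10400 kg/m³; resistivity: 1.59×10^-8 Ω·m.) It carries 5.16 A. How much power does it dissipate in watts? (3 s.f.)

5.01 W

A = m/(density·L) = 0.00348/(10400×1.99) = 1.6815e-07 m²
R = ρL/A = (1.59×10^-8)(1.99)/(1.6815e-07) = 0.1882 Ω
P = I²R = (5.16)² × 0.1882 = 5.01 W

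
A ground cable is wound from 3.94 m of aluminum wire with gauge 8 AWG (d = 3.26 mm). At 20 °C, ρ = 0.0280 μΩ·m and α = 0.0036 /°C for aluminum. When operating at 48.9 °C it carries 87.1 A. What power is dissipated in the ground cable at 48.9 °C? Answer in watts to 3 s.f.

ρ = 0.0280 μΩ·m = 2.80×10^-8 Ω·m
A = π(3.26/2 mm)² = π(1.6300e-03 m)² = 8.347e-06 m²
R₍20₎ = ρL/A = (2.80×10^-8)(3.94)/(8.347e-06) = 0.01322 Ω
R₍48.9₎ = R₍20₎(1 + αΔT) = 0.01322 × (1 + 0.0036×28.9) = 0.01459 Ω
P = I²R = (87.1)² × 0.01459 = 111 W

111 W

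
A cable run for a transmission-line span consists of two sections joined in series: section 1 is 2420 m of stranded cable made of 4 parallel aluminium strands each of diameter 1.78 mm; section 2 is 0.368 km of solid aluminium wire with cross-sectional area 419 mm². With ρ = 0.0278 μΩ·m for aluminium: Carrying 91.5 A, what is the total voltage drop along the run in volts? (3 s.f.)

621 V

ρ = 0.0278 μΩ·m = 2.78×10^-8 Ω·m
Section 1: A_strand = π(8.9000e-04)² = 2.488e-06 m²; R₁ = ρL/(N·A_s) = (2.78×10^-8)(2420)/(4×2.488e-06) = 6.759 Ω
Section 2: A = 419 mm² = 4.190e-04 m²
R₂ = (2.78×10^-8)(368)/(4.190e-04) = 0.02442 Ω
R = R₁ + R₂ = 6.783 Ω
V = IR = 91.5 × 6.783 = 621 V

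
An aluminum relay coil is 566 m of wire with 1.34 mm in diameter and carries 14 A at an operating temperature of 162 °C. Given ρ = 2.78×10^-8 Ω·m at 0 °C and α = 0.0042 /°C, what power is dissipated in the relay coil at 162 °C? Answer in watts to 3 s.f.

A = π(d/2)² = π(6.7000e-04 m)² = 1.410e-06 m²
R₍0₎ = ρL/A = (2.78×10^-8)(566)/(1.410e-06) = 11.16 Ω
R₍162₎ = R₍0₎(1 + αΔT) = 11.16 × (1 + 0.0042×162) = 18.75 Ω
P = I²R = (14)² × 18.75 = 3670 W

3670 W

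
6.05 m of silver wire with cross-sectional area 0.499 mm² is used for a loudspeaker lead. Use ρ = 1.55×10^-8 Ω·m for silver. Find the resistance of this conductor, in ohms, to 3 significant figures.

0.188 Ω

A = 0.499 mm² = 4.990e-07 m²
R = ρL/A = (1.55×10^-8)(6.05 m)/(4.990e-07 m²) = 0.188 Ω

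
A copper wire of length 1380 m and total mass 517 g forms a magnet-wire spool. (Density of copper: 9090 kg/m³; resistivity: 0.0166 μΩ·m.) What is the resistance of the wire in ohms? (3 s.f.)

ρ = 0.0166 μΩ·m = 1.66×10^-8 Ω·m
A = m/(density·L) = 0.517/(9090×1380) = 4.1214e-08 m²
R = ρL/A = (1.66×10^-8)(1380)/(4.1214e-08) = 556 Ω

556 Ω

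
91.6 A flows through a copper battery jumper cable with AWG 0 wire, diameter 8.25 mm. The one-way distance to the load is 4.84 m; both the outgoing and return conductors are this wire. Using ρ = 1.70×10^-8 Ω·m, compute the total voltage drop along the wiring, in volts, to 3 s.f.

A = π(8.25/2 mm)² = π(4.1250e-03 m)² = 5.346e-05 m²
Total conductor length (both ways) L = 2 × 4.84 = 9.68 m
R = ρL/A = (1.70×10^-8)(9.68)/(5.346e-05) = 0.003078 Ω
V = IR = 91.6 × 0.003078 = 0.282 V

0.282 V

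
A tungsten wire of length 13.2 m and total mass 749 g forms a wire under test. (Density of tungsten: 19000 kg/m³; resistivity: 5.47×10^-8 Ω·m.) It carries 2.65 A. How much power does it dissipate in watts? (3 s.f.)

1.70 W

A = m/(density·L) = 0.749/(19000×13.2) = 2.9864e-06 m²
R = ρL/A = (5.47×10^-8)(13.2)/(2.9864e-06) = 0.2418 Ω
P = I²R = (2.65)² × 0.2418 = 1.70 W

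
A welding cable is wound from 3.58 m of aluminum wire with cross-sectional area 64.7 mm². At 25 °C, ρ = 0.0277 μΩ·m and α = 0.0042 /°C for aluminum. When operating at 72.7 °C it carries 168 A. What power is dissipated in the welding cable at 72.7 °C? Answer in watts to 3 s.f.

ρ = 0.0277 μΩ·m = 2.77×10^-8 Ω·m
A = 64.7 mm² = 6.470e-05 m²
R₍25₎ = ρL/A = (2.77×10^-8)(3.58)/(6.470e-05) = 0.001533 Ω
R₍72.7₎ = R₍25₎(1 + αΔT) = 0.001533 × (1 + 0.0042×47.7) = 0.00184 Ω
P = I²R = (168)² × 0.00184 = 51.9 W

51.9 W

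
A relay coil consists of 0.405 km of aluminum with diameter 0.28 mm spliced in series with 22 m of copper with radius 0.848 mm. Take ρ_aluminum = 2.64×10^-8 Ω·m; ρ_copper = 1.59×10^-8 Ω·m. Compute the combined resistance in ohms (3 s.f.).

174 Ω

Segment 1: A = π(d/2)² = π(1.4000e-04 m)² = 6.158e-08 m²
R₁ = ρL/A = (2.64×10^-8)(405)/(6.158e-08) = 173.6 Ω
Segment 2: A = πr² = π(8.4800e-04 m)² = 2.259e-06 m²
R₂ = (1.59×10^-8)(22)/(2.259e-06) = 0.1548 Ω
R = R₁ + R₂ = 174 Ω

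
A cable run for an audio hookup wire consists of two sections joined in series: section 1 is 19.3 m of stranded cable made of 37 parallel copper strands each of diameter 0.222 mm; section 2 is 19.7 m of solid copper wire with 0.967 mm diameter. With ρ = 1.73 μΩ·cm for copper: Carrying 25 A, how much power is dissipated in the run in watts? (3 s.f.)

436 W

ρ = 1.73 μΩ·cm = 1.73×10^-8 Ω·m
Section 1: A_strand = π(1.1100e-04)² = 3.871e-08 m²; R₁ = ρL/(N·A_s) = (1.73×10^-8)(19.3)/(37×3.871e-08) = 0.2331 Ω
Section 2: A = π(d/2)² = π(4.8350e-04 m)² = 7.344e-07 m²
R₂ = (1.73×10^-8)(19.7)/(7.344e-07) = 0.4641 Ω
R = R₁ + R₂ = 0.6972 Ω
P = I²R = (25)² × 0.6972 = 436 W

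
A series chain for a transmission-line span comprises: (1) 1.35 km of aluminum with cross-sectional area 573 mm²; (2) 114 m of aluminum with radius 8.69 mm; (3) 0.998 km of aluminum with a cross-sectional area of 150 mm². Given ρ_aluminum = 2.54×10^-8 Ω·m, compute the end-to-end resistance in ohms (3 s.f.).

0.241 Ω

Seg 1: A = 573 mm² = 5.730e-04 m²
R_1 = (2.54×10^-8)(1350)/(5.730e-04) = 0.05984 Ω
Seg 2: A = πr² = π(8.6900e-03 m)² = 2.372e-04 m²
R_2 = (2.54×10^-8)(114)/(2.372e-04) = 0.01221 Ω
Seg 3: A = 150 mm² = 1.500e-04 m²
R_3 = (2.54×10^-8)(998)/(1.500e-04) = 0.169 Ω
R_total = R_1 + R_2 + R_3 = 0.241 Ω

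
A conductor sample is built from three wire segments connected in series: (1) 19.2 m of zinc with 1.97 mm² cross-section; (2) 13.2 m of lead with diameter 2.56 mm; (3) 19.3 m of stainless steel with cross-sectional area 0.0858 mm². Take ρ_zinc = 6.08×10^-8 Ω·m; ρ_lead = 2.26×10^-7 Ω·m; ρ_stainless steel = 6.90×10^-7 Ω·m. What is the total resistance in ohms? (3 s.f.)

Seg 1: A = 1.97 mm² = 1.970e-06 m²
R_1 = (6.08×10^-8)(19.2)/(1.970e-06) = 0.5926 Ω
Seg 2: A = π(d/2)² = π(1.2800e-03 m)² = 5.147e-06 m²
R_2 = (2.26×10^-7)(13.2)/(5.147e-06) = 0.5796 Ω
Seg 3: A = 0.0858 mm² = 8.580e-08 m²
R_3 = (6.90×10^-7)(19.3)/(8.580e-08) = 155.2 Ω
R_total = R_1 + R_2 + R_3 = 156 Ω

156 Ω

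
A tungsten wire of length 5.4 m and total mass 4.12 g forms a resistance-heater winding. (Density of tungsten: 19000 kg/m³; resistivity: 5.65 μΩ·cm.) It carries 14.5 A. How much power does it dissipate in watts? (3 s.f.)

1600 W

ρ = 5.65 μΩ·cm = 5.65×10^-8 Ω·m
A = m/(density·L) = 0.00412/(19000×5.4) = 4.0156e-08 m²
R = ρL/A = (5.65×10^-8)(5.4)/(4.0156e-08) = 7.598 Ω
P = I²R = (14.5)² × 7.598 = 1600 W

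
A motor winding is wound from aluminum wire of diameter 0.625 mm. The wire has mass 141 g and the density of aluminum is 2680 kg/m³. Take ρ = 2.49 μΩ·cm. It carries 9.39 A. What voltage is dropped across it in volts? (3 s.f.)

ρ = 2.49 μΩ·cm = 2.49×10^-8 Ω·m
A = π(d/2)² = π(3.1250e-04 m)² = 3.0680e-07 m²
L = m/(density·A) = 0.141/(2680×3.0680e-07) = 171.5 m
R = ρL/A = (2.49×10^-8)(171.5)/(3.0680e-07) = 13.92 Ω
V = IR = 9.39 × 13.92 = 131 V

131 V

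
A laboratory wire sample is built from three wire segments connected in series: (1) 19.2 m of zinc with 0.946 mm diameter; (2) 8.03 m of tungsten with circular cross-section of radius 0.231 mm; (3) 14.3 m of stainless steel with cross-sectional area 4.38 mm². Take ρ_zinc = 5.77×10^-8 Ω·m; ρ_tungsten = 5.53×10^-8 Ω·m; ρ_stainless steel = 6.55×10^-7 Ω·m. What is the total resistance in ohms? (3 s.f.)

Seg 1: A = π(d/2)² = π(4.7300e-04 m)² = 7.029e-07 m²
R_1 = (5.77×10^-8)(19.2)/(7.029e-07) = 1.576 Ω
Seg 2: A = πr² = π(2.3100e-04 m)² = 1.676e-07 m²
R_2 = (5.53×10^-8)(8.03)/(1.676e-07) = 2.649 Ω
Seg 3: A = 4.38 mm² = 4.380e-06 m²
R_3 = (6.55×10^-7)(14.3)/(4.380e-06) = 2.138 Ω
R_total = R_1 + R_2 + R_3 = 6.36 Ω

6.36 Ω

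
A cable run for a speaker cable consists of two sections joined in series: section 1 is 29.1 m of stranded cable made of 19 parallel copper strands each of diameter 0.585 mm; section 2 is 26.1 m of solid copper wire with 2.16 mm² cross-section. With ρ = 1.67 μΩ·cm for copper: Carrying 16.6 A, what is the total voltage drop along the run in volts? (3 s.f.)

ρ = 1.67 μΩ·cm = 1.67×10^-8 Ω·m
Section 1: A_strand = π(2.9250e-04)² = 2.688e-07 m²; R₁ = ρL/(N·A_s) = (1.67×10^-8)(29.1)/(19×2.688e-07) = 0.09516 Ω
Section 2: A = 2.16 mm² = 2.160e-06 m²
R₂ = (1.67×10^-8)(26.1)/(2.160e-06) = 0.2018 Ω
R = R₁ + R₂ = 0.297 Ω
V = IR = 16.6 × 0.297 = 4.93 V

4.93 V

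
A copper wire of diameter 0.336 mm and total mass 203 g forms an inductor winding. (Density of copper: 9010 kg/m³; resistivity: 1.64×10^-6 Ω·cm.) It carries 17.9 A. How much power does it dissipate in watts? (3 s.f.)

15100 W

ρ = 1.64×10^-6 Ω·cm = 1.64×10^-8 Ω·m
A = π(d/2)² = π(1.6800e-04 m)² = 8.8668e-08 m²
L = m/(density·A) = 0.203/(9010×8.8668e-08) = 254.1 m
R = ρL/A = (1.64×10^-8)(254.1)/(8.8668e-08) = 47 Ω
P = I²R = (17.9)² × 47 = 15100 W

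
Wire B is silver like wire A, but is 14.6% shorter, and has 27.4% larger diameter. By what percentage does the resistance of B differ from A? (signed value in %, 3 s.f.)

-47.4%

R ∝ L/d², so R_B/R_A = (1 − 14.6/100) × (1 + 27.4/100)⁻²
= 0.854 × 0.6161 = 0.5262
(R_B − R_A)/R_A = 0.5262 − 1 = -47.4%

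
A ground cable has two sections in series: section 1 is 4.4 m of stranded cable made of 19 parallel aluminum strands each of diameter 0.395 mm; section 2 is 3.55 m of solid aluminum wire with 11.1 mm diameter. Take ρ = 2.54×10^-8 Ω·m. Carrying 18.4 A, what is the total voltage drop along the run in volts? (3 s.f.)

0.900 V

Section 1: A_strand = π(1.9750e-04)² = 1.225e-07 m²; R₁ = ρL/(N·A_s) = (2.54×10^-8)(4.4)/(19×1.225e-07) = 0.048 Ω
Section 2: A = π(d/2)² = π(5.5500e-03 m)² = 9.677e-05 m²
R₂ = (2.54×10^-8)(3.55)/(9.677e-05) = 9.318×10^-4 Ω
R = R₁ + R₂ = 0.04893 Ω
V = IR = 18.4 × 0.04893 = 0.900 V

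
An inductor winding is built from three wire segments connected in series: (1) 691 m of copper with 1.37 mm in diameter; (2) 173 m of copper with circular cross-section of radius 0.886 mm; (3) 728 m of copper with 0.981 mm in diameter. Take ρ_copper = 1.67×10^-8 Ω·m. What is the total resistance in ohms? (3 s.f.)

Seg 1: A = π(d/2)² = π(6.8500e-04 m)² = 1.474e-06 m²
R_1 = (1.67×10^-8)(691)/(1.474e-06) = 7.828 Ω
Seg 2: A = πr² = π(8.8600e-04 m)² = 2.466e-06 m²
R_2 = (1.67×10^-8)(173)/(2.466e-06) = 1.172 Ω
Seg 3: A = π(d/2)² = π(4.9050e-04 m)² = 7.558e-07 m²
R_3 = (1.67×10^-8)(728)/(7.558e-07) = 16.08 Ω
R_total = R_1 + R_2 + R_3 = 25.1 Ω

25.1 Ω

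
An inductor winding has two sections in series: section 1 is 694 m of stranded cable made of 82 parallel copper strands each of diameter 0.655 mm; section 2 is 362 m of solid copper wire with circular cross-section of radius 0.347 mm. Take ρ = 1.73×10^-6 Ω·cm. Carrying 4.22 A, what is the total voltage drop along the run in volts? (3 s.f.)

ρ = 1.73×10^-6 Ω·cm = 1.73×10^-8 Ω·m
Section 1: A_strand = π(3.2750e-04)² = 3.370e-07 m²; R₁ = ρL/(N·A_s) = (1.73×10^-8)(694)/(82×3.370e-07) = 0.4345 Ω
Section 2: A = πr² = π(3.4700e-04 m)² = 3.783e-07 m²
R₂ = (1.73×10^-8)(362)/(3.783e-07) = 16.56 Ω
R = R₁ + R₂ = 16.99 Ω
V = IR = 4.22 × 16.99 = 71.7 V

71.7 V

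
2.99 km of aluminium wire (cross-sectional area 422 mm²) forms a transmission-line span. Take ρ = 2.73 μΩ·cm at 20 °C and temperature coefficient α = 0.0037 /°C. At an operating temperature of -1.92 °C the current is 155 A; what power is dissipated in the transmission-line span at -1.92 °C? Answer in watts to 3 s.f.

4270 W

ρ = 2.73 μΩ·cm = 2.73×10^-8 Ω·m
A = 422 mm² = 4.220e-04 m²
R₍20₎ = ρL/A = (2.73×10^-8)(2990)/(4.220e-04) = 0.1934 Ω
R₍-1.92₎ = R₍20₎(1 + αΔT) = 0.1934 × (1 + 0.0037×-21.9) = 0.1777 Ω
P = I²R = (155)² × 0.1777 = 4270 W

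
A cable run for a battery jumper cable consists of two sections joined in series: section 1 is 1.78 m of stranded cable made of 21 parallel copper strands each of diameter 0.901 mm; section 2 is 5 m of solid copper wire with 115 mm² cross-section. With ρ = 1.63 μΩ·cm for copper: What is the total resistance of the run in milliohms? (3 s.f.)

ρ = 1.63 μΩ·cm = 1.63×10^-8 Ω·m
Section 1: A_strand = π(4.5050e-04)² = 6.376e-07 m²; R₁ = ρL/(N·A_s) = (1.63×10^-8)(1.78)/(21×6.376e-07) = 0.002167 Ω
Section 2: A = 115 mm² = 1.150e-04 m²
R₂ = (1.63×10^-8)(5)/(1.150e-04) = 7.087×10^-4 Ω
R = R₁ + R₂ = 2.88 mΩ

2.88 mΩ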